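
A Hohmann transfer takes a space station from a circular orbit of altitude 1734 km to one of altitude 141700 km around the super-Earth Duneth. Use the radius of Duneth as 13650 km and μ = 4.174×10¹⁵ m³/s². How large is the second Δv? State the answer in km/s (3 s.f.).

r₁ = 13650 + 1734 = 15384 km = 1.5384×10⁷ m.
r₂ = 13650 + 141700 = 155350 km = 1.5535×10⁸ m.
Transfer ellipse a_t = (r₁ + r₂)/2 = 8.537×10⁷ m.
At r₁: circular v_c1 = √(μ/r₁) = 16470 m/s; transfer-periapsis v_p = √[μ(2/r₁ − 1/a_t)] = 22220 m/s.
At r₂: circular v_c2 = √(μ/r₂) = 5183 m/s; transfer-apoapsis v_a = √[μ(2/r₂ − 1/a_t)] = 2200 m/s.
Δv₂ = v_c2 − v_a = 2983 m/s.
= 2.983 km/s.

Δv ≈ 2.98 km/s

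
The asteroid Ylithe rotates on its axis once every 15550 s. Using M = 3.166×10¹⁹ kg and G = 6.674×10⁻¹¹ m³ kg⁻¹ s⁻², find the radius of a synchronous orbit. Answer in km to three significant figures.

r_sync ≈ 235 km

μ = GM = 6.674×10⁻¹¹ × 3.166×10¹⁹ = 2.113×10⁹ m³/s².
A synchronous orbit has period T, so by Kepler's third law a = (μT²/4π²)^(1/3).
μT²/4π² = 2.113×10⁹ × (1.555×10⁴)² / 39.48 = 1.294×10¹⁶ m³.
a = 2.348×10⁵ m = 234.78 km.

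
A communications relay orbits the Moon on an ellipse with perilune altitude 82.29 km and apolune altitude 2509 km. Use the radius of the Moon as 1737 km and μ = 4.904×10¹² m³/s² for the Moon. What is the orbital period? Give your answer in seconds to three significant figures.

T ≈ 15000 seconds

r_p = 1737 + 82.29 = 1819.3 km = 1.8193×10⁶ m.
r_a = 1737 + 2509 = 4246.0 km = 4.2460×10⁶ m.
Semi-major axis a = (r_p + r_a)/2 = (1819.3 + 4246.0)/2 = 3032.6 km = 3.033×10⁶ m.
By Kepler's third law T = 2π√(a³/μ) = 2π × 2.385×10³ = 1.498×10⁴ s.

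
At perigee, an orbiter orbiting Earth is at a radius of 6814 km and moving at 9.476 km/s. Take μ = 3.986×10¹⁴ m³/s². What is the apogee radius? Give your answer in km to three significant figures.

r_p = 6.814×10⁶ m.
Specific energy ε = v²/2 − μ/r = -1.360×10⁷ J/kg, so a = −μ/(2ε) = 1.465×10⁷ m.
The apsides satisfy r_p + r_a = 2a, so the apogee radius is 2a − r_p = 2.249×10⁷ m = 22495 km.

apogee radius ≈ 22500 km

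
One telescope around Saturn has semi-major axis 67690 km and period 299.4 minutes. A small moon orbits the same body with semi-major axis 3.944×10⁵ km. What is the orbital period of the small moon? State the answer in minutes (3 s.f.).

Kepler's third law: T² ∝ a³, so T₂ = T₁ (a₂/a₁)^(3/2).
a₂/a₁ = 5.827, (a₂/a₁)^(3/2) = 14.06.
T₂ = 299.4 × 14.06 = 4211 minutes.

T₂ ≈ 4210 minutes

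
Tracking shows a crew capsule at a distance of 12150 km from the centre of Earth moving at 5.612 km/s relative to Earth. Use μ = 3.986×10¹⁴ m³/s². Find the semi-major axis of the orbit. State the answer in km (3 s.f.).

a ≈ 11700 km

r = 1.215×10⁷ m.
Vis-viva rearranged: 1/a = 2/r − v²/μ = 1.646×10⁻⁷ − 7.901×10⁻⁸ = 8.560×10⁻⁸ m⁻¹.
a = 1.168×10⁷ m = 11683 km.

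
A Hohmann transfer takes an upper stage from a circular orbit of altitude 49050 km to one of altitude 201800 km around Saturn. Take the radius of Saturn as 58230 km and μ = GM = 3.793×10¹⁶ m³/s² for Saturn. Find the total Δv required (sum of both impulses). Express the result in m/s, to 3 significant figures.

Δv_total ≈ 6420 m/s

r₁ = 58230 + 49050 = 107280 km = 1.0728×10⁸ m.
r₂ = 58230 + 201800 = 260030 km = 2.6003×10⁸ m.
Transfer ellipse a_t = (r₁ + r₂)/2 = 1.837×10⁸ m.
At r₁: circular v_c1 = √(μ/r₁) = 18800 m/s; transfer-perikrone v_p = √[μ(2/r₁ − 1/a_t)] = 22370 m/s.
Δv₁ = v_p − v_c1 = 3571 m/s.
At r₂: circular v_c2 = √(μ/r₂) = 12080 m/s; transfer-apokrone v_a = √[μ(2/r₂ − 1/a_t)] = 9231 m/s.
Δv₂ = v_c2 − v_a = 2847 m/s.
Total Δv = Δv₁ + Δv₂ = 6418 m/s.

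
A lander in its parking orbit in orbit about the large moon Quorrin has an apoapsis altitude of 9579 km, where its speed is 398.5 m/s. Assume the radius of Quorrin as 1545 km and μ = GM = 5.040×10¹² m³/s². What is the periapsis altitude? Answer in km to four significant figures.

r_a = 1545 + 9579 = 11124 km = 1.112×10⁷ m.
Specific energy ε = v²/2 − μ/r = -3.737×10⁵ J/kg, so a = −μ/(2ε) = 6.744×10⁶ m.
The apsides satisfy r_p + r_a = 2a, so the periapsis radius is 2a − r_a = 2.364×10⁶ m = 2363.7 km.
Periapsis altitude = 2363.7 − 1545 = 818.72 km.

periapsis altitude ≈ 818.7 km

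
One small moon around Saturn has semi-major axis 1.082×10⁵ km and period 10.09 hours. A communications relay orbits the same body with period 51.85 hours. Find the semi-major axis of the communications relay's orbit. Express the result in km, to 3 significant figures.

Kepler's third law: a³ ∝ T², so a₂ = a₁ (T₂/T₁)^(2/3).
T₂/T₁ = 5.139, (T₂/T₁)^(2/3) = 2.978.
a₂ = 1.082×10⁵ × 2.978 = 3.222×10⁵ km.

a₂ ≈ 3.22×10⁵ km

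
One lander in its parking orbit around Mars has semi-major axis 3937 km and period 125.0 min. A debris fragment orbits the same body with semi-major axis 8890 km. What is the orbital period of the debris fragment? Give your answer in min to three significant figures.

T₂ ≈ 424 min

Kepler's third law: T² ∝ a³, so T₂ = T₁ (a₂/a₁)^(3/2).
a₂/a₁ = 2.258, (a₂/a₁)^(3/2) = 3.393.
T₂ = 125.0 × 3.393 = 424.1 min.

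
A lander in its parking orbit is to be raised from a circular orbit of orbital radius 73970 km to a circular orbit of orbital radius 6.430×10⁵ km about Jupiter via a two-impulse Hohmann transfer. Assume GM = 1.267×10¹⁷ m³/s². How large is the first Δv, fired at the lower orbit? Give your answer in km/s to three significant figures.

Δv ≈ 14.0 km/s

r₁ = 73970 km = 7.397×10⁷ m.
r₂ = 6.430×10⁵ km = 6.430×10⁸ m.
Transfer ellipse a_t = (r₁ + r₂)/2 = 3.585×10⁸ m.
At r₁: circular v_c1 = √(μ/r₁) = 41390 m/s; transfer-perijove v_p = √[μ(2/r₁ − 1/a_t)] = 55430 m/s.
Δv₁ = v_p − v_c1 = 14040 m/s.
= 14.04 km/s.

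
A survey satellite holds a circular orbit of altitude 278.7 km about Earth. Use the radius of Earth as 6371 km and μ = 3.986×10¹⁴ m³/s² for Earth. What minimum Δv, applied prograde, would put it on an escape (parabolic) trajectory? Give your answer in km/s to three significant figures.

Δv ≈ 3.21 km/s

r = 6371 + 278.7 = 6649.7 km = 6.6497×10⁶ m.
Circular speed v_c = √(μ/r) = 7742 m/s.
Escape speed v_esc = √(2μ/r) = √2 × v_c = 10950 m/s.
Δv = v_esc − v_c = 3207 m/s = 3.207 km/s.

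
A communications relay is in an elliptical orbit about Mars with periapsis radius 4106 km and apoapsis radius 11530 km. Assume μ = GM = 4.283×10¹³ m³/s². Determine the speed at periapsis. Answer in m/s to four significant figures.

v ≈ 3922 m/s

Semi-major axis a = (r_p + r_a)/2 = 7818.0 km = 7.818×10⁶ m.
Vis-viva: v² = μ(2/r − 1/a) = 4.283×10¹³ × (4.871×10⁻⁷ − 1.279×10⁻⁷) = 1.538×10⁷ m²/s².
v = 3922 m/s.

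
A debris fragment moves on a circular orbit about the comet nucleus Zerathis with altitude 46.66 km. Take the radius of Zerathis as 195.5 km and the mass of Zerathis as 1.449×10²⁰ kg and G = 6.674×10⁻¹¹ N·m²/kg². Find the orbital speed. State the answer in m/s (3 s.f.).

μ = GM = 6.674×10⁻¹¹ × 1.449×10²⁰ = 9.671×10⁹ m³/s².
r = 195.5 + 46.66 = 242.16 km = 2.4216×10⁵ m.
For a circular orbit v = √(μ/r) = √(9.671×10⁹ / 2.422×10⁵) = √(3.993×10⁴) = 199.8 m/s.

v ≈ 200 m/s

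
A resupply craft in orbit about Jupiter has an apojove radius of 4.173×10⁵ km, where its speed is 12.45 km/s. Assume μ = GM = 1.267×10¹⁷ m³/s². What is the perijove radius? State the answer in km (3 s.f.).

perijove radius ≈ 1.43×10⁵ km

r_a = 4.173×10⁸ m.
Specific energy ε = v²/2 − μ/r = -2.261×10⁸ J/kg, so a = −μ/(2ε) = 2.802×10⁸ m.
The apsides satisfy r_p + r_a = 2a, so the perijove radius is 2a − r_a = 1.430×10⁸ m = 1.4303×10⁵ km.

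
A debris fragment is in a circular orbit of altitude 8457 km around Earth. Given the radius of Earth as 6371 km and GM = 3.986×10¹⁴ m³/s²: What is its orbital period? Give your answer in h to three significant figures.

T ≈ 4.99 h

r = 6371 + 8457 = 14828 km = 1.4828×10⁷ m.
Kepler's third law: T = 2π√(r³/μ) = 2π√((1.483×10⁷)³ / 3.986×10¹⁴).
r³/μ = 8.179×10⁶ s², so T = 2π × 2.860×10³ = 1.797×10⁴ s.
Converting: 1.797×10⁴ s ÷ 3600 = 4.992 h.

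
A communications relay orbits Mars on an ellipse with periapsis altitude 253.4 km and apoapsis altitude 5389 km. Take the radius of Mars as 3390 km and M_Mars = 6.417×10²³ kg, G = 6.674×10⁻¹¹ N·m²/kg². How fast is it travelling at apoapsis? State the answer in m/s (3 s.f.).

μ = GM = 6.674×10⁻¹¹ × 6.417×10²³ = 4.283×10¹³ m³/s².
r_p = 3390 + 253.4 = 3643.4 km = 3.6434×10⁶ m.
r_a = 3390 + 5389 = 8779.0 km = 8.7790×10⁶ m.
Semi-major axis a = (r_p + r_a)/2 = 6211.2 km = 6.211×10⁶ m.
Vis-viva: v² = μ(2/r − 1/a) = 4.283×10¹³ × (2.278×10⁻⁷ − 1.610×10⁻⁷) = 2.862×10⁶ m²/s².
v = 1692 m/s.

v ≈ 1690 m/s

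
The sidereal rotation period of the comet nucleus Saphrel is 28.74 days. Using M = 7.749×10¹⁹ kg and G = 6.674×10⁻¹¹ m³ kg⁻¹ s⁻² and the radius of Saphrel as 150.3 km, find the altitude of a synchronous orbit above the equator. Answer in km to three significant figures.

h_sync ≈ 9160 km

μ = GM = 6.674×10⁻¹¹ × 7.749×10¹⁹ = 5.172×10⁹ m³/s².
T = 28.74 days = 2.483×10⁶ s.
A synchronous orbit has period T, so by Kepler's third law a = (μT²/4π²)^(1/3).
μT²/4π² = 5.172×10⁹ × (2.483×10⁶)² / 39.48 = 8.077×10²⁰ m³.
a = 9.313×10⁶ m = 9313.0 km.
Altitude h = a − R = 9313.0 − 150.3 = 9162.7 km.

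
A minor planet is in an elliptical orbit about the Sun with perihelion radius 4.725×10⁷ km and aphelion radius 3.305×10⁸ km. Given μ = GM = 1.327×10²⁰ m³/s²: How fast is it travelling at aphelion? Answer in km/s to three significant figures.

Semi-major axis a = (r_p + r_a)/2 = 1.8888×10⁸ km = 1.889×10¹¹ m.
Vis-viva: v² = μ(2/r − 1/a) = 1.327×10²⁰ × (6.051×10⁻¹² − 5.295×10⁻¹²) = 1.004×10⁸ m²/s².
v = 10020 m/s = 10.02 km/s.

v ≈ 10.0 km/s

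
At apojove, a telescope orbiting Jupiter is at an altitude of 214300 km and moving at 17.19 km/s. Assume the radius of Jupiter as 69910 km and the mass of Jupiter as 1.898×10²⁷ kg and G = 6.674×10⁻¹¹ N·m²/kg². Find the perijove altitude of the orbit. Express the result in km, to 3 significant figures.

μ = GM = 6.674×10⁻¹¹ × 1.898×10²⁷ = 1.267×10¹⁷ m³/s².
r_a = 69910 + 214300 = 2.8421×10⁵ km = 2.842×10⁸ m.
Specific energy ε = v²/2 − μ/r = -2.980×10⁸ J/kg, so a = −μ/(2ε) = 2.126×10⁸ m.
The apsides satisfy r_p + r_a = 2a, so the perijove radius is 2a − r_a = 1.409×10⁸ m = 1.4093×10⁵ km.
Perijove altitude = 1.4093×10⁵ − 69910 = 71024 km.

perijove altitude ≈ 71000 km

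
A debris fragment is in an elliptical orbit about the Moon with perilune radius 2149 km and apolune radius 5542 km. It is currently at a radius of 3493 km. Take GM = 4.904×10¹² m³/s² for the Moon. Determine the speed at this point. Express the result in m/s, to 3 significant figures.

Semi-major axis a = (r_p + r_a)/2 = 3845.5 km = 3.846×10⁶ m.
Vis-viva: v² = μ(2/r − 1/a) = 4.904×10¹² × (5.726×10⁻⁷ − 2.600×10⁻⁷) = 1.533×10⁶ m²/s².
v = 1238 m/s.

v ≈ 1240 m/s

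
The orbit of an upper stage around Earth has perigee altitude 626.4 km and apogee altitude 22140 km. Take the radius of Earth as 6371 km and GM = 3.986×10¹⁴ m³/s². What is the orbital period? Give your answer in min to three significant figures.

T ≈ 392 min

r_p = 6371 + 626.4 = 6997.4 km = 6.9974×10⁶ m.
r_a = 6371 + 22140 = 28511 km = 2.8511×10⁷ m.
Semi-major axis a = (r_p + r_a)/2 = (6997.4 + 28511)/2 = 17754 km = 1.775×10⁷ m.
By Kepler's third law T = 2π√(a³/μ) = 2π × 3.747×10³ = 2.354×10⁴ s.
= 392.4 min.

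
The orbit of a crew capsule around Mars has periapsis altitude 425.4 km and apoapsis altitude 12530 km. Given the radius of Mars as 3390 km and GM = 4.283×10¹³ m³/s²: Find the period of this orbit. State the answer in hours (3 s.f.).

T ≈ 8.27 hours

r_p = 3390 + 425.4 = 3815.4 km = 3.8154×10⁶ m.
r_a = 3390 + 12530 = 15920 km = 1.5920×10⁷ m.
Semi-major axis a = (r_p + r_a)/2 = (3815.4 + 15920)/2 = 9867.7 km = 9.868×10⁶ m.
By Kepler's third law T = 2π√(a³/μ) = 2π × 4.736×10³ = 2.976×10⁴ s.
= 8.267 hours.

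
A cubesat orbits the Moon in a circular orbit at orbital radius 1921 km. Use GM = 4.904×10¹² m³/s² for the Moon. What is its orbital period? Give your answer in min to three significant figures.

T ≈ 126 min

r = 1921 km = 1.921×10⁶ m.
Kepler's third law: T = 2π√(r³/μ) = 2π√((1.921×10⁶)³ / 4.904×10¹²).
r³/μ = 1.446×10⁶ s², so T = 2π × 1.202×10³ = 7.554×10³ s.
Converting: 7.554×10³ s ÷ 60.00 = 125.9 min.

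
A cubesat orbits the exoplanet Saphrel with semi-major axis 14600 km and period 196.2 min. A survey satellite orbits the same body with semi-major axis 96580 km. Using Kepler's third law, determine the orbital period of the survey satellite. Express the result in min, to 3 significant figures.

Kepler's third law: T² ∝ a³, so T₂ = T₁ (a₂/a₁)^(3/2).
a₂/a₁ = 6.615, (a₂/a₁)^(3/2) = 17.01.
T₂ = 196.2 × 17.01 = 3338 min.

T₂ ≈ 3340 min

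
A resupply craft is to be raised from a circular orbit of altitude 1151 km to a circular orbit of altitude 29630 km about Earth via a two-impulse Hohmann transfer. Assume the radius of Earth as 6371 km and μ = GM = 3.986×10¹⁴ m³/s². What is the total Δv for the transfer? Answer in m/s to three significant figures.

r₁ = 6371 + 1151 = 7522.0 km = 7.5220×10⁶ m.
r₂ = 6371 + 29630 = 36001 km = 3.6001×10⁷ m.
Transfer ellipse a_t = (r₁ + r₂)/2 = 2.176×10⁷ m.
At r₁: circular v_c1 = √(μ/r₁) = 7280 m/s; transfer-perigee v_p = √[μ(2/r₁ − 1/a_t)] = 9363 m/s.
Δv₁ = v_p − v_c1 = 2083 m/s.
At r₂: circular v_c2 = √(μ/r₂) = 3327 m/s; transfer-apogee v_a = √[μ(2/r₂ − 1/a_t)] = 1956 m/s.
Δv₂ = v_c2 − v_a = 1371 m/s.
Total Δv = Δv₁ + Δv₂ = 3455 m/s.

Δv_total ≈ 3450 m/s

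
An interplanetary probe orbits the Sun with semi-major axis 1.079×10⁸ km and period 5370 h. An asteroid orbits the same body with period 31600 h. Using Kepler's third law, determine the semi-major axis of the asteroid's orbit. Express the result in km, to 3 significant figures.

Kepler's third law: a³ ∝ T², so a₂ = a₁ (T₂/T₁)^(2/3).
T₂/T₁ = 5.885, (T₂/T₁)^(2/3) = 3.259.
a₂ = 1.079×10⁸ × 3.259 = 3.517×10⁸ km.

a₂ ≈ 3.52×10⁸ km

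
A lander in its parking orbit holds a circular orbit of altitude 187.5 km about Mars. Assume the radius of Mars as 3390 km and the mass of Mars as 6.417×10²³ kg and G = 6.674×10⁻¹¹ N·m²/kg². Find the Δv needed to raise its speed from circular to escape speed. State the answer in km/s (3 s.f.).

μ = GM = 6.674×10⁻¹¹ × 6.417×10²³ = 4.283×10¹³ m³/s².
r = 3390 + 187.5 = 3577.5 km = 3.5775×10⁶ m.
Circular speed v_c = √(μ/r) = 3460 m/s.
Escape speed v_esc = √(2μ/r) = √2 × v_c = 4893 m/s.
Δv = v_esc − v_c = 1433 m/s = 1.433 km/s.

Δv ≈ 1.43 km/s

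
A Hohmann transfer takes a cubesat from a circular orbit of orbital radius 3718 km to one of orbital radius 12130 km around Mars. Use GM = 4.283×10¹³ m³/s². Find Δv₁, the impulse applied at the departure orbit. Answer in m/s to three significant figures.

Δv ≈ 805 m/s

r₁ = 3718 km = 3.718×10⁶ m.
r₂ = 12130 km = 1.213×10⁷ m.
Transfer ellipse a_t = (r₁ + r₂)/2 = 7.924×10⁶ m.
At r₁: circular v_c1 = √(μ/r₁) = 3394 m/s; transfer-periapsis v_p = √[μ(2/r₁ − 1/a_t)] = 4199 m/s.
Δv₁ = v_p − v_c1 = 805.2 m/s.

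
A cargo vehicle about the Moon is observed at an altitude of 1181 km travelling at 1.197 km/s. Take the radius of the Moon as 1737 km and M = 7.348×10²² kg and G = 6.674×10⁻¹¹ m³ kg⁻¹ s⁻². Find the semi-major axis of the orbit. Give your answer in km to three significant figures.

μ = GM = 6.674×10⁻¹¹ × 7.348×10²² = 4.904×10¹² m³/s².
r = 1737 + 1181 = 2918.0 km = 2.918×10⁶ m.
Specific orbital energy ε = v²/2 − μ/r = (1197)²/2 − 4.904×10¹²/2.918×10⁶ = -9.642×10⁵ J/kg.
Since ε = −μ/(2a), a = −μ/(2ε) = 2.543×10⁶ m = 2543.0 km.

a ≈ 2540 km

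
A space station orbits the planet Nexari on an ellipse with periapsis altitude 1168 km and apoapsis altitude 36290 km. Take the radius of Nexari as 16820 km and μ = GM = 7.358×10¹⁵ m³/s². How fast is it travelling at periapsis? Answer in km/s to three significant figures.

r_p = 16820 + 1168 = 17988 km = 1.7988×10⁷ m.
r_a = 16820 + 36290 = 53110 km = 5.3110×10⁷ m.
Semi-major axis a = (r_p + r_a)/2 = 35549 km = 3.555×10⁷ m.
Vis-viva: v² = μ(2/r − 1/a) = 7.358×10¹⁵ × (1.112×10⁻⁷ − 2.813×10⁻⁸) = 6.111×10⁸ m²/s².
v = 24720 m/s = 24.72 km/s.

v ≈ 24.7 km/s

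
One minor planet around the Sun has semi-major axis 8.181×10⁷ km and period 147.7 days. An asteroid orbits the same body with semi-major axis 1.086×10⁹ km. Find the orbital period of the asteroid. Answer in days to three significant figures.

Kepler's third law: T² ∝ a³, so T₂ = T₁ (a₂/a₁)^(3/2).
a₂/a₁ = 13.27, (a₂/a₁)^(3/2) = 48.37.
T₂ = 147.7 × 48.37 = 7144 days.

T₂ ≈ 7140 days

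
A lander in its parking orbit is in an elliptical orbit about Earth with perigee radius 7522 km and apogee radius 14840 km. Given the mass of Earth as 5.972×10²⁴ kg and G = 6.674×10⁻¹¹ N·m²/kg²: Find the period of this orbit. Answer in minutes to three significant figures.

μ = GM = 6.674×10⁻¹¹ × 5.972×10²⁴ = 3.986×10¹⁴ m³/s².
Semi-major axis a = (r_p + r_a)/2 = (7522.0 + 14840)/2 = 11181 km = 1.118×10⁷ m.
By Kepler's third law T = 2π√(a³/μ) = 2π × 1.873×10³ = 1.177×10⁴ s.
= 196.1 minutes.

T ≈ 196 minutes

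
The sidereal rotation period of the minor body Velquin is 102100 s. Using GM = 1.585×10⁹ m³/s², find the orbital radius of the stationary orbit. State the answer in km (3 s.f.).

r_sync ≈ 748 km

A synchronous orbit has period T, so by Kepler's third law a = (μT²/4π²)^(1/3).
μT²/4π² = 1.585×10⁹ × (1.021×10⁵)² / 39.48 = 4.185×10¹⁷ m³.
a = 7.480×10⁵ m = 748.01 km.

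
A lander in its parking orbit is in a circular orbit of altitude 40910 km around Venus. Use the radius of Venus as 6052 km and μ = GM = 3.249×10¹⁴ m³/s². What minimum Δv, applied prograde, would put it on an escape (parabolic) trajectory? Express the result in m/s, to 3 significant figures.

Δv ≈ 1090 m/s

r = 6052 + 40910 = 46962 km = 4.6962×10⁷ m.
Circular speed v_c = √(μ/r) = 2630 m/s.
Escape speed v_esc = √(2μ/r) = √2 × v_c = 3720 m/s.
Δv = v_esc − v_c = 1089 m/s.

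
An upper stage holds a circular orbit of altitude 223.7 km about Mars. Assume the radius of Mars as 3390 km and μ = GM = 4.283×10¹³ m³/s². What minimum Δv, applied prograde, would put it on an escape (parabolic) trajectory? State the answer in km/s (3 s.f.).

Δv ≈ 1.43 km/s

r = 3390 + 223.7 = 3613.7 km = 3.6137×10⁶ m.
Circular speed v_c = √(μ/r) = 3443 m/s.
Escape speed v_esc = √(2μ/r) = √2 × v_c = 4869 m/s.
Δv = v_esc − v_c = 1426 m/s = 1.426 km/s.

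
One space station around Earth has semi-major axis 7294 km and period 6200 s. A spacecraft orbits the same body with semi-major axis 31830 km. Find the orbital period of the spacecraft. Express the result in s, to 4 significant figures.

Kepler's third law: T² ∝ a³, so T₂ = T₁ (a₂/a₁)^(3/2).
a₂/a₁ = 4.364, (a₂/a₁)^(3/2) = 9.116.
T₂ = 6200 × 9.116 = 56520 s.

T₂ ≈ 56520 s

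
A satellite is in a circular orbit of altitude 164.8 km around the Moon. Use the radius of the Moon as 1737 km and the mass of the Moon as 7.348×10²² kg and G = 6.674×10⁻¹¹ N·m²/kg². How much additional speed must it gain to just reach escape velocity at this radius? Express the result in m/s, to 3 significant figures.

Δv ≈ 665 m/s

μ = GM = 6.674×10⁻¹¹ × 7.348×10²² = 4.904×10¹² m³/s².
r = 1737 + 164.8 = 1901.8 km = 1.9018×10⁶ m.
Circular speed v_c = √(μ/r) = 1606 m/s.
Escape speed v_esc = √(2μ/r) = √2 × v_c = 2271 m/s.
Δv = v_esc − v_c = 665.1 m/s.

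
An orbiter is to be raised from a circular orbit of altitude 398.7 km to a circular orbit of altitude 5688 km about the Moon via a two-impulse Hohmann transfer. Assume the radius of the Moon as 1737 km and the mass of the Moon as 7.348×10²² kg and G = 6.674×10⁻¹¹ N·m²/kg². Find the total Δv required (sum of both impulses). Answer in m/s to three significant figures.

Δv_total ≈ 643 m/s

μ = GM = 6.674×10⁻¹¹ × 7.348×10²² = 4.904×10¹² m³/s².
r₁ = 1737 + 398.7 = 2135.7 km = 2.1357×10⁶ m.
r₂ = 1737 + 5688 = 7425.0 km = 7.4250×10⁶ m.
Transfer ellipse a_t = (r₁ + r₂)/2 = 4.780×10⁶ m.
At r₁: circular v_c1 = √(μ/r₁) = 1515 m/s; transfer-perilune v_p = √[μ(2/r₁ − 1/a_t)] = 1889 m/s.
Δv₁ = v_p − v_c1 = 373.2 m/s.
At r₂: circular v_c2 = √(μ/r₂) = 812.7 m/s; transfer-apolune v_a = √[μ(2/r₂ − 1/a_t)] = 543.2 m/s.
Δv₂ = v_c2 − v_a = 269.5 m/s.
Total Δv = Δv₁ + Δv₂ = 642.7 m/s.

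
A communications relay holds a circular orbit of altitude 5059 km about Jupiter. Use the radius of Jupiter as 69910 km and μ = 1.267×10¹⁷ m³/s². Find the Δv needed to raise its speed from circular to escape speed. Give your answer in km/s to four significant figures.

r = 69910 + 5059 = 74969 km = 7.4969×10⁷ m.
Circular speed v_c = √(μ/r) = 41110 m/s.
Escape speed v_esc = √(2μ/r) = √2 × v_c = 58140 m/s.
Δv = v_esc − v_c = 17030 m/s = 17.03 km/s.

Δv ≈ 17.03 km/s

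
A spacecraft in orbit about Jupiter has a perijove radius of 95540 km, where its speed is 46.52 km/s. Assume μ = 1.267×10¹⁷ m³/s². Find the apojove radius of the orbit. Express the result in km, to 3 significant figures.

apojove radius ≈ 4.24×10⁵ km

r_p = 9.554×10⁷ m.
Specific energy ε = v²/2 − μ/r = -2.441×10⁸ J/kg, so a = −μ/(2ε) = 2.595×10⁸ m.
The apsides satisfy r_p + r_a = 2a, so the apojove radius is 2a − r_p = 4.235×10⁸ m = 4.2353×10⁵ km.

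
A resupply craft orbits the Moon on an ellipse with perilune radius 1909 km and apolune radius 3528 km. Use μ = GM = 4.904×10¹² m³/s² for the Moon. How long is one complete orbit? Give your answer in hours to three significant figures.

Semi-major axis a = (r_p + r_a)/2 = (1909.0 + 3528.0)/2 = 2718.5 km = 2.718×10⁶ m.
By Kepler's third law T = 2π√(a³/μ) = 2π × 2.024×10³ = 1.272×10⁴ s.
= 3.533 hours.

T ≈ 3.53 hours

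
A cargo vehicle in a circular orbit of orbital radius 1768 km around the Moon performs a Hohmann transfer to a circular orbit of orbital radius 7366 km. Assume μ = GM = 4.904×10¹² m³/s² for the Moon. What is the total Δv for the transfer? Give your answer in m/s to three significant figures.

Δv_total ≈ 758 m/s

r₁ = 1768 km = 1.768×10⁶ m.
r₂ = 7366 km = 7.366×10⁶ m.
Transfer ellipse a_t = (r₁ + r₂)/2 = 4.567×10⁶ m.
At r₁: circular v_c1 = √(μ/r₁) = 1665 m/s; transfer-perilune v_p = √[μ(2/r₁ − 1/a_t)] = 2115 m/s.
Δv₁ = v_p − v_c1 = 449.7 m/s.
At r₂: circular v_c2 = √(μ/r₂) = 815.9 m/s; transfer-apolune v_a = √[μ(2/r₂ − 1/a_t)] = 507.7 m/s.
Δv₂ = v_c2 − v_a = 308.3 m/s.
Total Δv = Δv₁ + Δv₂ = 757.9 m/s.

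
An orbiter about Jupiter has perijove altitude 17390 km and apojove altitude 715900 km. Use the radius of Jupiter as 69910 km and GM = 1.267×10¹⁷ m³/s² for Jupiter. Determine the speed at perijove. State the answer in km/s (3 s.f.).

r_p = 69910 + 17390 = 87300 km = 8.7300×10⁷ m.
r_a = 69910 + 715900 = 785810 km = 7.8581×10⁸ m.
Semi-major axis a = (r_p + r_a)/2 = 4.3656×10⁵ km = 4.366×10⁸ m.
Vis-viva: v² = μ(2/r − 1/a) = 1.267×10¹⁷ × (2.291×10⁻⁸ − 2.291×10⁻⁹) = 2.612×10⁹ m²/s².
v = 51110 m/s = 51.11 km/s.

v ≈ 51.1 km/s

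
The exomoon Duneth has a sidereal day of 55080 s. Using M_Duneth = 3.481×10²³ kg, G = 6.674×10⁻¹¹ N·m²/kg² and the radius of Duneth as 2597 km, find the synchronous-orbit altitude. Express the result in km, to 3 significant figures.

μ = GM = 6.674×10⁻¹¹ × 3.481×10²³ = 2.323×10¹³ m³/s².
A synchronous orbit has period T, so by Kepler's third law a = (μT²/4π²)^(1/3).
μT²/4π² = 2.323×10¹³ × (5.508×10⁴)² / 39.48 = 1.785×10²¹ m³.
a = 1.213×10⁷ m = 12131 km.
Altitude h = a − R = 12131 − 2597 = 9534.3 km.

h_sync ≈ 9530 km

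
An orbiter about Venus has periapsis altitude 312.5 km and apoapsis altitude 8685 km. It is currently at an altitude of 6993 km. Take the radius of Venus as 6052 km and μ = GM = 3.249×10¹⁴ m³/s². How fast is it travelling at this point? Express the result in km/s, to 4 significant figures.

v ≈ 4.361 km/s

r_p = 6052 + 312.5 = 6364.5 km = 6.3645×10⁶ m.
r_a = 6052 + 8685 = 14737 km = 1.4737×10⁷ m.
r = 6052 + 6993 = 13045 km = 1.304×10⁷ m.
Semi-major axis a = (r_p + r_a)/2 = 10551 km = 1.055×10⁷ m.
Vis-viva: v² = μ(2/r − 1/a) = 3.249×10¹⁴ × (1.533×10⁻⁷ − 9.478×10⁻⁸) = 1.902×10⁷ m²/s².
v = 4361 m/s = 4.361 km/s.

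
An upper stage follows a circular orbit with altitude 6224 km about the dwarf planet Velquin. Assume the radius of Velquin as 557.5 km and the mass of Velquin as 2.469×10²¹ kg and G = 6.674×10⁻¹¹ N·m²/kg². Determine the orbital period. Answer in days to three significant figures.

T ≈ 3.16 days

μ = GM = 6.674×10⁻¹¹ × 2.469×10²¹ = 1.648×10¹¹ m³/s².
r = 557.5 + 6224 = 6781.5 km = 6.7815×10⁶ m.
Kepler's third law: T = 2π√(r³/μ) = 2π√((6.782×10⁶)³ / 1.648×10¹¹).
r³/μ = 1.893×10⁹ s², so T = 2π × 4.350×10⁴ = 2.733×10⁵ s.
Converting: 2.733×10⁵ s ÷ 86400 = 3.164 days.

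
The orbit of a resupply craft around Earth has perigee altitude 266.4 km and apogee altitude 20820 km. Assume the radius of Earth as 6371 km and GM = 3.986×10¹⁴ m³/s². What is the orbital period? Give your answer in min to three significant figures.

T ≈ 365 min

r_p = 6371 + 266.4 = 6637.4 km = 6.6374×10⁶ m.
r_a = 6371 + 20820 = 27191 km = 2.7191×10⁷ m.
Semi-major axis a = (r_p + r_a)/2 = (6637.4 + 27191)/2 = 16914 km = 1.691×10⁷ m.
By Kepler's third law T = 2π√(a³/μ) = 2π × 3.484×10³ = 2.189×10⁴ s.
= 364.9 min.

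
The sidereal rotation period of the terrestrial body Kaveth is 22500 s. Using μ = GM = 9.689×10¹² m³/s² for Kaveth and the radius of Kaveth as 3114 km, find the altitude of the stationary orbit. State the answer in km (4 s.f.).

A synchronous orbit has period T, so by Kepler's third law a = (μT²/4π²)^(1/3).
μT²/4π² = 9.689×10¹² × (2.250×10⁴)² / 39.48 = 1.242×10²⁰ m³.
a = 4.990×10⁶ m = 4989.9 km.
Altitude h = a − R = 4989.9 − 3114 = 1875.9 km.

h_sync ≈ 1876 km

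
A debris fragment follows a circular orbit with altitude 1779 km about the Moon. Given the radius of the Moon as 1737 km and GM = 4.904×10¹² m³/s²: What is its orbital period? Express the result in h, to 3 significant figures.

T ≈ 5.20 h

r = 1737 + 1779 = 3516.0 km = 3.5160×10⁶ m.
Kepler's third law: T = 2π√(r³/μ) = 2π√((3.516×10⁶)³ / 4.904×10¹²).
r³/μ = 8.863×10⁶ s², so T = 2π × 2.977×10³ = 1.871×10⁴ s.
Converting: 1.871×10⁴ s ÷ 3600 = 5.196 h.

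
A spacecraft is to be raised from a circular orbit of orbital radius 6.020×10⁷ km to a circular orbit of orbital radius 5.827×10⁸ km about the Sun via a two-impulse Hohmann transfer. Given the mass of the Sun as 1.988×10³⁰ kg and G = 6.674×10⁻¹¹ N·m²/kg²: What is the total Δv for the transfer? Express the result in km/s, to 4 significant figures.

Δv_total ≈ 24.82 km/s

μ = GM = 6.674×10⁻¹¹ × 1.988×10³⁰ = 1.327×10²⁰ m³/s².
r₁ = 6.020×10⁷ km = 6.020×10¹⁰ m.
r₂ = 5.827×10⁸ km = 5.827×10¹¹ m.
Transfer ellipse a_t = (r₁ + r₂)/2 = 3.214×10¹¹ m.
At r₁: circular v_c1 = √(μ/r₁) = 46950 m/s; transfer-perihelion v_p = √[μ(2/r₁ − 1/a_t)] = 63210 m/s.
Δv₁ = v_p − v_c1 = 16260 m/s.
At r₂: circular v_c2 = √(μ/r₂) = 15090 m/s; transfer-aphelion v_a = √[μ(2/r₂ − 1/a_t)] = 6530 m/s.
Δv₂ = v_c2 − v_a = 8560 m/s.
Total Δv = Δv₁ + Δv₂ = 24820 m/s = 24.82 km/s.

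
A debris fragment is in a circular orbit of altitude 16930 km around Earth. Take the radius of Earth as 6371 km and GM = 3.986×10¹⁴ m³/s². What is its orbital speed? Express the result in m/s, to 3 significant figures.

r = 6371 + 16930 = 23301 km = 2.3301×10⁷ m.
For a circular orbit v = √(μ/r) = √(3.986×10¹⁴ / 2.330×10⁷) = √(1.711×10⁷) = 4136 m/s.

v ≈ 4140 m/s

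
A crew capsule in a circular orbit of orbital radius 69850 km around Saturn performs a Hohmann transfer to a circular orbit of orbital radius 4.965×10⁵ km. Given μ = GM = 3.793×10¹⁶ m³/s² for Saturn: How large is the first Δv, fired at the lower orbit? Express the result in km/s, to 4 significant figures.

r₁ = 69850 km = 6.985×10⁷ m.
r₂ = 4.965×10⁵ km = 4.965×10⁸ m.
Transfer ellipse a_t = (r₁ + r₂)/2 = 2.832×10⁸ m.
At r₁: circular v_c1 = √(μ/r₁) = 23300 m/s; transfer-perikrone v_p = √[μ(2/r₁ − 1/a_t)] = 30860 m/s.
Δv₁ = v_p − v_c1 = 7553 m/s.
= 7.553 km/s.

Δv ≈ 7.553 km/s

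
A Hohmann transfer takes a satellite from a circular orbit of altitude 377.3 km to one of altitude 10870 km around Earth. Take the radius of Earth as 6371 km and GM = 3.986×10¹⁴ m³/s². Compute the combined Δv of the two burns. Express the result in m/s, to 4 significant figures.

Δv_total ≈ 2730 m/s

r₁ = 6371 + 377.3 = 6748.3 km = 6.7483×10⁶ m.
r₂ = 6371 + 10870 = 17241 km = 1.7241×10⁷ m.
Transfer ellipse a_t = (r₁ + r₂)/2 = 1.199×10⁷ m.
At r₁: circular v_c1 = √(μ/r₁) = 7685 m/s; transfer-perigee v_p = √[μ(2/r₁ − 1/a_t)] = 9214 m/s.
Δv₁ = v_p − v_c1 = 1529 m/s.
At r₂: circular v_c2 = √(μ/r₂) = 4808 m/s; transfer-apogee v_a = √[μ(2/r₂ − 1/a_t)] = 3607 m/s.
Δv₂ = v_c2 − v_a = 1202 m/s.
Total Δv = Δv₁ + Δv₂ = 2730 m/s.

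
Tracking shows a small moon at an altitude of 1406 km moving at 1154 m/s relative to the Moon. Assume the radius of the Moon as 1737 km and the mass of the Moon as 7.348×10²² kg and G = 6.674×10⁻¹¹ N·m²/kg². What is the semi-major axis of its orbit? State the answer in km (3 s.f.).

a ≈ 2740 km

μ = GM = 6.674×10⁻¹¹ × 7.348×10²² = 4.904×10¹² m³/s².
r = 1737 + 1406 = 3143.0 km = 3.143×10⁶ m.
Specific orbital energy ε = v²/2 − μ/r = (1154)²/2 − 4.904×10¹²/3.143×10⁶ = -8.945×10⁵ J/kg.
Since ε = −μ/(2a), a = −μ/(2ε) = 2.741×10⁶ m = 2741.4 km.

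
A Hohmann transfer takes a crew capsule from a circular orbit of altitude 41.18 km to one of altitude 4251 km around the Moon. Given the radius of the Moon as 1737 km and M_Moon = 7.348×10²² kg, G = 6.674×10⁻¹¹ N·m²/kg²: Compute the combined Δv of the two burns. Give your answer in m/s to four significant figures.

μ = GM = 6.674×10⁻¹¹ × 7.348×10²² = 4.904×10¹² m³/s².
r₁ = 1737 + 41.18 = 1778.2 km = 1.7782×10⁶ m.
r₂ = 1737 + 4251 = 5988.0 km = 5.9880×10⁶ m.
Transfer ellipse a_t = (r₁ + r₂)/2 = 3.883×10⁶ m.
At r₁: circular v_c1 = √(μ/r₁) = 1661 m/s; transfer-perilune v_p = √[μ(2/r₁ − 1/a_t)] = 2062 m/s.
Δv₁ = v_p − v_c1 = 401.6 m/s.
At r₂: circular v_c2 = √(μ/r₂) = 905.0 m/s; transfer-apolune v_a = √[μ(2/r₂ − 1/a_t)] = 612.4 m/s.
Δv₂ = v_c2 − v_a = 292.6 m/s.
Total Δv = Δv₁ + Δv₂ = 694.1 m/s.

Δv_total ≈ 694.1 m/s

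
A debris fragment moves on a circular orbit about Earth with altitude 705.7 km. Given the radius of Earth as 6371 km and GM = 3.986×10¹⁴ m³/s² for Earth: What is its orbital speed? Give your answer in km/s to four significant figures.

r = 6371 + 705.7 = 7076.7 km = 7.0767×10⁶ m.
For a circular orbit v = √(μ/r) = √(3.986×10¹⁴ / 7.077×10⁶) = √(5.633×10⁷) = 7505 m/s.
That is 7.505 km/s.

v ≈ 7.505 km/s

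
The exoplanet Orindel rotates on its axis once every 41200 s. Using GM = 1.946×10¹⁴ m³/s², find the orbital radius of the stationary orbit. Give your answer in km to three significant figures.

A synchronous orbit has period T, so by Kepler's third law a = (μT²/4π²)^(1/3).
μT²/4π² = 1.946×10¹⁴ × (4.120×10⁴)² / 39.48 = 8.367×10²¹ m³.
a = 2.030×10⁷ m = 20301 km.

r_sync ≈ 20300 km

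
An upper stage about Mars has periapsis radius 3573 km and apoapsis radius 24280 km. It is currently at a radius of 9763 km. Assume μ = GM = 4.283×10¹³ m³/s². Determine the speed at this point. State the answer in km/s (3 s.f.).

v ≈ 2.39 km/s

Semi-major axis a = (r_p + r_a)/2 = 13926 km = 1.393×10⁷ m.
Vis-viva: v² = μ(2/r − 1/a) = 4.283×10¹³ × (2.049×10⁻⁷ − 7.181×10⁻⁸) = 5.699×10⁶ m²/s².
v = 2387 m/s = 2.387 km/s.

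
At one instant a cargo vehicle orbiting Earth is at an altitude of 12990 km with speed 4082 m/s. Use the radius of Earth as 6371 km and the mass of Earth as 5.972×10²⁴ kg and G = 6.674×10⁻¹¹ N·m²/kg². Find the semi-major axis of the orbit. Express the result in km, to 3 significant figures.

a ≈ 16300 km

μ = GM = 6.674×10⁻¹¹ × 5.972×10²⁴ = 3.986×10¹⁴ m³/s².
r = 6371 + 12990 = 19361 km = 1.936×10⁷ m.
Specific orbital energy ε = v²/2 − μ/r = (4082)²/2 − 3.986×10¹⁴/1.936×10⁷ = -1.225×10⁷ J/kg.
Since ε = −μ/(2a), a = −μ/(2ε) = 1.626×10⁷ m = 16262 km.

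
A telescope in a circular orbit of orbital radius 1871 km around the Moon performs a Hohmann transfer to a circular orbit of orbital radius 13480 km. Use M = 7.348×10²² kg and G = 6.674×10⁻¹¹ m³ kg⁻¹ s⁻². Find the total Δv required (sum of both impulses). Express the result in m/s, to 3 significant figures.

Δv_total ≈ 832 m/s

μ = GM = 6.674×10⁻¹¹ × 7.348×10²² = 4.904×10¹² m³/s².
r₁ = 1871 km = 1.871×10⁶ m.
r₂ = 13480 km = 1.348×10⁷ m.
Transfer ellipse a_t = (r₁ + r₂)/2 = 7.676×10⁶ m.
At r₁: circular v_c1 = √(μ/r₁) = 1619 m/s; transfer-perilune v_p = √[μ(2/r₁ − 1/a_t)] = 2146 m/s.
Δv₁ = v_p − v_c1 = 526.5 m/s.
At r₂: circular v_c2 = √(μ/r₂) = 603.2 m/s; transfer-apolune v_a = √[μ(2/r₂ − 1/a_t)] = 297.8 m/s.
Δv₂ = v_c2 − v_a = 305.4 m/s.
Total Δv = Δv₁ + Δv₂ = 831.9 m/s.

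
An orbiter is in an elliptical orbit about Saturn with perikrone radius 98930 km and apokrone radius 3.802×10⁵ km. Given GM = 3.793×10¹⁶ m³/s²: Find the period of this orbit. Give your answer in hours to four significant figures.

Semi-major axis a = (r_p + r_a)/2 = (98930 + 3.8020×10⁵)/2 = 2.3956×10⁵ km = 2.396×10⁸ m.
By Kepler's third law T = 2π√(a³/μ) = 2π × 1.904×10⁴ = 1.196×10⁵ s.
= 33.23 hours.

T ≈ 33.23 hours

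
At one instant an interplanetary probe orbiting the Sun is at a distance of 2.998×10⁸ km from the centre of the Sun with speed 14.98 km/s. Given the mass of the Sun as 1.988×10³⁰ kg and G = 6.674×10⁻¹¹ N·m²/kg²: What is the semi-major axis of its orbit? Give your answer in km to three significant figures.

a ≈ 2.01×10⁸ km

μ = GM = 6.674×10⁻¹¹ × 1.988×10³⁰ = 1.327×10²⁰ m³/s².
r = 2.998×10¹¹ m.
Vis-viva rearranged: 1/a = 2/r − v²/μ = 6.671×10⁻¹² − 1.691×10⁻¹² = 4.980×10⁻¹² m⁻¹.
a = 2.008×10¹¹ m = 2.0081×10⁸ km.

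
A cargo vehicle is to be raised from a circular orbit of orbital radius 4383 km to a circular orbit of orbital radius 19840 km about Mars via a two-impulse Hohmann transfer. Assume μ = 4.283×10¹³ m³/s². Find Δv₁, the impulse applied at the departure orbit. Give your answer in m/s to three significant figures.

r₁ = 4383 km = 4.383×10⁶ m.
r₂ = 19840 km = 1.984×10⁷ m.
Transfer ellipse a_t = (r₁ + r₂)/2 = 1.211×10⁷ m.
At r₁: circular v_c1 = √(μ/r₁) = 3126 m/s; transfer-periapsis v_p = √[μ(2/r₁ − 1/a_t)] = 4001 m/s.
Δv₁ = v_p − v_c1 = 874.9 m/s.

Δv ≈ 875 m/s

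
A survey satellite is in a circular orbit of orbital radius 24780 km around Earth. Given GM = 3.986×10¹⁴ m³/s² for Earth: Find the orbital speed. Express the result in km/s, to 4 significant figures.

v ≈ 4.011 km/s

r = 24780 km = 2.478×10⁷ m.
For a circular orbit v = √(μ/r) = √(3.986×10¹⁴ / 2.478×10⁷) = √(1.609×10⁷) = 4011 m/s.
That is 4.011 km/s.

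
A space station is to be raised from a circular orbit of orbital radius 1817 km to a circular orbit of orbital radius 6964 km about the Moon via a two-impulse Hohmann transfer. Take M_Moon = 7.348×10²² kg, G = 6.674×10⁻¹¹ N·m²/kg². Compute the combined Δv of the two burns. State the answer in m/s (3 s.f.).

Δv_total ≈ 726 m/s

μ = GM = 6.674×10⁻¹¹ × 7.348×10²² = 4.904×10¹² m³/s².
r₁ = 1817 km = 1.817×10⁶ m.
r₂ = 6964 km = 6.964×10⁶ m.
Transfer ellipse a_t = (r₁ + r₂)/2 = 4.390×10⁶ m.
At r₁: circular v_c1 = √(μ/r₁) = 1643 m/s; transfer-perilune v_p = √[μ(2/r₁ − 1/a_t)] = 2069 m/s.
Δv₁ = v_p − v_c1 = 426.2 m/s.
At r₂: circular v_c2 = √(μ/r₂) = 839.2 m/s; transfer-apolune v_a = √[μ(2/r₂ − 1/a_t)] = 539.8 m/s.
Δv₂ = v_c2 − v_a = 299.3 m/s.
Total Δv = Δv₁ + Δv₂ = 725.5 m/s.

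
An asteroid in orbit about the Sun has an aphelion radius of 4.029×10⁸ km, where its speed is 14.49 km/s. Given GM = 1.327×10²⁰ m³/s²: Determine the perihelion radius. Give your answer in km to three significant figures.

perihelion radius ≈ 1.89×10⁸ km

r_a = 4.029×10¹¹ m.
Specific energy ε = v²/2 − μ/r = -2.244×10⁸ J/kg, so a = −μ/(2ε) = 2.957×10¹¹ m.
The apsides satisfy r_p + r_a = 2a, so the perihelion radius is 2a − r_a = 1.885×10¹¹ m = 1.8850×10⁸ km.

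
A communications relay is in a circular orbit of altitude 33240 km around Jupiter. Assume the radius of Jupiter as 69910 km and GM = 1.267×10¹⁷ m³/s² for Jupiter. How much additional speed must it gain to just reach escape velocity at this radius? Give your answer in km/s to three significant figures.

r = 69910 + 33240 = 103150 km = 1.0315×10⁸ m.
Circular speed v_c = √(μ/r) = 35050 m/s.
Escape speed v_esc = √(2μ/r) = √2 × v_c = 49560 m/s.
Δv = v_esc − v_c = 14520 m/s = 14.52 km/s.

Δv ≈ 14.5 km/s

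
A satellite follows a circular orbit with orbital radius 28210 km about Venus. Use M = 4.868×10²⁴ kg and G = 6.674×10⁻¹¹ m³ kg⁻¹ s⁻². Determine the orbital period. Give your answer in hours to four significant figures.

μ = GM = 6.674×10⁻¹¹ × 4.868×10²⁴ = 3.249×10¹⁴ m³/s².
r = 28210 km = 2.821×10⁷ m.
Kepler's third law: T = 2π√(r³/μ) = 2π√((2.821×10⁷)³ / 3.249×10¹⁴).
r³/μ = 6.910×10⁷ s², so T = 2π × 8.313×10³ = 5.223×10⁴ s.
Converting: 5.223×10⁴ s ÷ 3600 = 14.51 hours.

T ≈ 14.51 hours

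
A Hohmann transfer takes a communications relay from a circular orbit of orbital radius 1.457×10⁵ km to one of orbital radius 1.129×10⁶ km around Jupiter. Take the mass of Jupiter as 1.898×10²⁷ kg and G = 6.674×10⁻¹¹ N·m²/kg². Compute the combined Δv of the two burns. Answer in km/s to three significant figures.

Δv_total ≈ 15.3 km/s

μ = GM = 6.674×10⁻¹¹ × 1.898×10²⁷ = 1.267×10¹⁷ m³/s².
r₁ = 1.457×10⁵ km = 1.457×10⁸ m.
r₂ = 1.129×10⁶ km = 1.129×10⁹ m.
Transfer ellipse a_t = (r₁ + r₂)/2 = 6.374×10⁸ m.
At r₁: circular v_c1 = √(μ/r₁) = 29490 m/s; transfer-perijove v_p = √[μ(2/r₁ − 1/a_t)] = 39240 m/s.
Δv₁ = v_p − v_c1 = 9758 m/s.
At r₂: circular v_c2 = √(μ/r₂) = 10590 m/s; transfer-apojove v_a = √[μ(2/r₂ − 1/a_t)] = 5064 m/s.
Δv₂ = v_c2 − v_a = 5528 m/s.
Total Δv = Δv₁ + Δv₂ = 15290 m/s = 15.29 km/s.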